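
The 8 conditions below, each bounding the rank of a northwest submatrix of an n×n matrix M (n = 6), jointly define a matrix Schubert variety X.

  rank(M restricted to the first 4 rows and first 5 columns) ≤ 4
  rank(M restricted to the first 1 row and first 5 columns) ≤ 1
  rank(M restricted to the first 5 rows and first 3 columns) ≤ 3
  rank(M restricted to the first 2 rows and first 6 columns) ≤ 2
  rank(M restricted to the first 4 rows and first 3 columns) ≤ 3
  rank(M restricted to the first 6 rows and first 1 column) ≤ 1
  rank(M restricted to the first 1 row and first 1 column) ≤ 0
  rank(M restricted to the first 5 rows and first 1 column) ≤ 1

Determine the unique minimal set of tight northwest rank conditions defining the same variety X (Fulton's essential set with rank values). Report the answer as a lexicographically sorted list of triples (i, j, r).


Computing R[i][j] = min implied NW-rank bound (n=6, 8 conditions):

  i=1: 0 | 1 | 1 | 1 | 1 | 1
  i=2: 1 | 2 | 2 | 2 | 2 | 2
  i=3: 1 | 2 | 3 | 3 | 3 | 3
  i=4: 1 | 2 | 3 | 4 | 4 | 4
  i=5: 1 | 2 | 3 | 4 | 5 | 5
  i=6: 1 | 2 | 3 | 4 | 5 | 6

so w = (2, 1, 3, 4, 5, 6).

D(w) has 1 cell with 1 SE-corner; essential set:

[(1, 1, 0)]


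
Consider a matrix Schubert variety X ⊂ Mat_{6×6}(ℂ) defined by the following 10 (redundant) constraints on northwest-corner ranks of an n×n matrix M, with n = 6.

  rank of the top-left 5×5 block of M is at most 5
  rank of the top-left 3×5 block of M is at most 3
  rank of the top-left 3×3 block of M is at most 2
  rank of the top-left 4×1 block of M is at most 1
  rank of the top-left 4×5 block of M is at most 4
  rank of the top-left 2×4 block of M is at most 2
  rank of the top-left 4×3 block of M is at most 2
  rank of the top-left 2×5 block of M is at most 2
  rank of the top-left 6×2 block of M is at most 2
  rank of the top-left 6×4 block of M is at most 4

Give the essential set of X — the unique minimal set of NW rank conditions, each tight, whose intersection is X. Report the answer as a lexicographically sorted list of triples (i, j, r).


Rank table r_w(6×6) implied by the 10 constraints:

  i=1: 1 1 1 1 1 1
  i=2: 1 2 2 2 2 2
  i=3: 1 2 2 3 3 3
  i=4: 1 2 2 3 4 4
  i=5: 1 2 3 4 5 5
  i=6: 1 2 3 4 5 6

reading off 1-entries of Δ²R: w = (1, 2, 4, 5, 3, 6).

Rothe diagram D(w) (2 cells), 1 SE-corner (essential condition):

[(4, 3, 2)]


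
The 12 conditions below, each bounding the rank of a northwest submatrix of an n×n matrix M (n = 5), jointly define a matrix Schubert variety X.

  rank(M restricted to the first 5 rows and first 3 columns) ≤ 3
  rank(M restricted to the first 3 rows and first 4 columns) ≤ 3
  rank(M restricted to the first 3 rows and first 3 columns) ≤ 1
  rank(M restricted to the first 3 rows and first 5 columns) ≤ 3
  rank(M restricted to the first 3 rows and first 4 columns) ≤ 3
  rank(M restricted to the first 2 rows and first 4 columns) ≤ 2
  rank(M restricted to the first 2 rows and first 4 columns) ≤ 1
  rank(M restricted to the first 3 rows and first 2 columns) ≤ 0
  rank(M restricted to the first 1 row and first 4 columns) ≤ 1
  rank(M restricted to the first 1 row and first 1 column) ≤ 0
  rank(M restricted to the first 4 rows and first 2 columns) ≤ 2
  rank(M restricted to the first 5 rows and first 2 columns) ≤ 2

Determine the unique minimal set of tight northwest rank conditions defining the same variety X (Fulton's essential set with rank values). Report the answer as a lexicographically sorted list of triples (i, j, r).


Recovering R(i,j) via the rank-extension bound from the 12 conditions:

  i=1: 0, 0, 1, 1, 1
  i=2: 0, 0, 1, 1, 2
  i=3: 0, 0, 1, 2, 3
  i=4: 1, 1, 2, 3, 4
  i=5: 1, 2, 3, 4, 5

the unique w with this rank table is (3, 5, 4, 1, 2).

|D(w)|=7, |Ess(w)|=2:

[(2, 4, 1), (3, 2, 0)]


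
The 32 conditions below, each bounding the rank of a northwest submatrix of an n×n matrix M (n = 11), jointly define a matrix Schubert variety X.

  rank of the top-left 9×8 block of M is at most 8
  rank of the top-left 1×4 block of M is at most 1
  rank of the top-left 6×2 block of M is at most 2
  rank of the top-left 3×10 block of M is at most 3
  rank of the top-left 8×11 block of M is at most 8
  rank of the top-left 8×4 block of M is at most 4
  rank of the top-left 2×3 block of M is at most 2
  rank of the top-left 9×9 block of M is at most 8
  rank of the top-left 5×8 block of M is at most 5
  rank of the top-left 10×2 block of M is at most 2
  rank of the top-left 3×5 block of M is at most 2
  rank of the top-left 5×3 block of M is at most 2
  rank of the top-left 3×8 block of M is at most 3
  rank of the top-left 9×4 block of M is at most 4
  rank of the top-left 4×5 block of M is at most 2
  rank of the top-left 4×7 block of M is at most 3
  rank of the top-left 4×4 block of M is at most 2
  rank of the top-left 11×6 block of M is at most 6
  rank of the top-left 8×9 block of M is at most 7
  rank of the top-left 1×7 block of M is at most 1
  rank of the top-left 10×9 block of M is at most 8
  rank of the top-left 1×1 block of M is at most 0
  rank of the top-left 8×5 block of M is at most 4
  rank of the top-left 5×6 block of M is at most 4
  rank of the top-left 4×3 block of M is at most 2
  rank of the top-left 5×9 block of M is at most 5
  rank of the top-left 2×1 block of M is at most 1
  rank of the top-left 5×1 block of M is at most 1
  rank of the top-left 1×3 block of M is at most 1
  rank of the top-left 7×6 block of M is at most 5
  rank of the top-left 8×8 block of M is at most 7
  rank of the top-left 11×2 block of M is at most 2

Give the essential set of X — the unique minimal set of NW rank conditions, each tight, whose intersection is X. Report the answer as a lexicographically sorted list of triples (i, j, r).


Recovering R(i,j) via the rank-extension bound from the 32 conditions:

  0 1 1 1 1 1 1 1 1 1 1
  1 2 2 2 2 2 2 2 2 2 2
  1 2 2 2 2 3 3 3 3 3 3
  1 2 2 2 2 3 3 4 4 4 4
  1 2 2 3 3 4 4 5 5 5 5
  1 2 3 4 4 5 5 6 6 6 6
  1 2 3 4 4 5 6 7 7 7 7
  1 2 3 4 4 5 6 7 7 8 8
  1 2 3 4 5 6 7 8 8 9 9
  1 2 3 4 5 6 7 8 8 9 10
  1 2 3 4 5 6 7 8 9 10 11

the unique w with this rank table is (2, 1, 6, 8, 4, 3, 7, 10, 5, 11, 9).

ℓ(w)=13; the 7 essential cells (i,j,r):

[(1, 1, 0), (4, 5, 2), (4, 7, 3), (5, 3, 2), (8, 5, 4), (8, 9, 7), (10, 9, 8)]


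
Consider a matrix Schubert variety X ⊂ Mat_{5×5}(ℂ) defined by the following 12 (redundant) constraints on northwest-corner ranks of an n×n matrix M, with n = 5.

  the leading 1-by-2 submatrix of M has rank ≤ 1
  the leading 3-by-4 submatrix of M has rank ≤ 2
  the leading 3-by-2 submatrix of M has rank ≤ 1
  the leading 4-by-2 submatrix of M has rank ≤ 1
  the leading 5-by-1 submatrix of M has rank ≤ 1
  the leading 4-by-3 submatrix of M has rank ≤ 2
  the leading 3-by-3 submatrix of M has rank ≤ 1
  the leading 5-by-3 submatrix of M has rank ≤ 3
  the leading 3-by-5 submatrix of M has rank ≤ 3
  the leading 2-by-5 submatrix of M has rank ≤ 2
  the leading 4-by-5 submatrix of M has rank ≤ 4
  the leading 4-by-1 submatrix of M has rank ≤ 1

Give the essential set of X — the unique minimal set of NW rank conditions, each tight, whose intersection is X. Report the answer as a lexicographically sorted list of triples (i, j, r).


Reconstructing r_w from the 12 given conditions:

  row 1: 1 1 1 1 1
  row 2: 1 1 1 2 2
  row 3: 1 1 1 2 3
  row 4: 1 1 2 3 4
  row 5: 1 2 3 4 5

hence w(1..5) = (1, 4, 5, 3, 2).

Fulton essential set (2 of the 5 Rothe cells):

[(3, 3, 1), (4, 2, 1)]


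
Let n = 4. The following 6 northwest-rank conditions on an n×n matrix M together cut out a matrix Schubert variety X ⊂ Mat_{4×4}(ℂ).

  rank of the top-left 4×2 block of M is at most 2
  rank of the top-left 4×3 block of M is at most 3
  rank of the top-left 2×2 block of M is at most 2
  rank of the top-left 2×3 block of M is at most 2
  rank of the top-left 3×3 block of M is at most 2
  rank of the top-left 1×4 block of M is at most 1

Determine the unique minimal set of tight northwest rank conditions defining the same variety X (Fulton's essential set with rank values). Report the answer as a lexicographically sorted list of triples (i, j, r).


Computing R[i][j] = min implied NW-rank bound (n=4, 6 conditions):

  i=1: 1, 1, 1, 1
  i=2: 1, 2, 2, 2
  i=3: 1, 2, 2, 3
  i=4: 1, 2, 3, 4

so w = (1, 2, 4, 3).

|D(w)|=1, |Ess(w)|=1:

[(3, 3, 2)]


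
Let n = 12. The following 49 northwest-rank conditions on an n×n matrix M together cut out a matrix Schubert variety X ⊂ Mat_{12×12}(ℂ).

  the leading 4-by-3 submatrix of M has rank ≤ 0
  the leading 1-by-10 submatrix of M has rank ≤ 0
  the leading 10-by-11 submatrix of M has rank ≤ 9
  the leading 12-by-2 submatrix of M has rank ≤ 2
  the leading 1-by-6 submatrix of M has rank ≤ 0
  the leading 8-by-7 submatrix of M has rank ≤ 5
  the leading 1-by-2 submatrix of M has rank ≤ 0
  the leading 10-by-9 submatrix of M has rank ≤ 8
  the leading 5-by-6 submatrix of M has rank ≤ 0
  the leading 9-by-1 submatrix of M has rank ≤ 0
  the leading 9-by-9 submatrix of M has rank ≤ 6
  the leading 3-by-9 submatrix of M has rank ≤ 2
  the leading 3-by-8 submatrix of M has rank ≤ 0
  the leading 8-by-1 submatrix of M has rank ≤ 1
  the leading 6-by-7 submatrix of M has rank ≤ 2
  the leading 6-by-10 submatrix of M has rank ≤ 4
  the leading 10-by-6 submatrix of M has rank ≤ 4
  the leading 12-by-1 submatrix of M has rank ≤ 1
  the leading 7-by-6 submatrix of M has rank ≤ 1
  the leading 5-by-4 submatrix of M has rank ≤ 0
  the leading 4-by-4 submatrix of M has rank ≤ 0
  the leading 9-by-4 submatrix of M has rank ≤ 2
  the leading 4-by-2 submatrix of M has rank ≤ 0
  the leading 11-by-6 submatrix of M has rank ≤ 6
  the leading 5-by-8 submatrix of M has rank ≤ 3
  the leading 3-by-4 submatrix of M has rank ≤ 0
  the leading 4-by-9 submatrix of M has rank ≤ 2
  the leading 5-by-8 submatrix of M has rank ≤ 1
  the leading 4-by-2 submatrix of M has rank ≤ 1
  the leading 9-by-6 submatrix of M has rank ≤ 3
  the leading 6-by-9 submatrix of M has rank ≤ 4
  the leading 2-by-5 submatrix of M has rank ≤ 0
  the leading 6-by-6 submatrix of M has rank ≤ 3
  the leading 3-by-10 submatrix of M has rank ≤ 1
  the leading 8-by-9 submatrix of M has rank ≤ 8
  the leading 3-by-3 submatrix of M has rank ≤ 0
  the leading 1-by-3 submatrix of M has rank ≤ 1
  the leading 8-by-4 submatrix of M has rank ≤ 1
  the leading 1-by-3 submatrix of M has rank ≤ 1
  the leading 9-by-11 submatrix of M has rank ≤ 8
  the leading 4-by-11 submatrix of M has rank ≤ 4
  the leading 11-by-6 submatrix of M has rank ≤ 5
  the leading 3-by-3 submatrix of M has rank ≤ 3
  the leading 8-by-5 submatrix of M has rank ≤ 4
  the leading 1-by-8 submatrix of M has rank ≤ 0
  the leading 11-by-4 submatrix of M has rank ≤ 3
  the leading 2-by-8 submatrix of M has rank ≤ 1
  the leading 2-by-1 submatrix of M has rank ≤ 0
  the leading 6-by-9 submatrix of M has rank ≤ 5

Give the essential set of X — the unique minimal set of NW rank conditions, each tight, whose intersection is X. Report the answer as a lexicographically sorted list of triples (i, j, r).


Recovering R(i,j) via the rank-extension bound from the 49 conditions:

  i=1: 0 | 0 | 0 | 0 | 0 | 0 | 0 | 0 | 0 | 0 | 1 | 1
  i=2: 0 | 0 | 0 | 0 | 0 | 0 | 0 | 0 | 1 | 1 | 2 | 2
  i=3: 0 | 0 | 0 | 0 | 0 | 0 | 0 | 0 | 1 | 1 | 2 | 3
  i=4: 0 | 0 | 0 | 0 | 0 | 0 | 1 | 1 | 2 | 2 | 3 | 4
  i=5: 0 | 0 | 0 | 0 | 0 | 0 | 1 | 1 | 2 | 3 | 4 | 5
  i=6: 0 | 1 | 1 | 1 | 1 | 1 | 2 | 2 | 3 | 4 | 5 | 6
  i=7: 0 | 1 | 1 | 1 | 1 | 1 | 2 | 3 | 4 | 5 | 6 | 7
  i=8: 0 | 1 | 1 | 1 | 2 | 2 | 3 | 4 | 5 | 6 | 7 | 8
  i=9: 0 | 1 | 2 | 2 | 3 | 3 | 4 | 5 | 6 | 7 | 8 | 9
  i=10: 1 | 2 | 3 | 3 | 4 | 4 | 5 | 6 | 7 | 8 | 9 | 10
  i=11: 1 | 2 | 3 | 3 | 4 | 5 | 6 | 7 | 8 | 9 | 10 | 11
  i=12: 1 | 2 | 3 | 4 | 5 | 6 | 7 | 8 | 9 | 10 | 11 | 12

so w = (11, 9, 12, 7, 10, 2, 8, 5, 3, 1, 6, 4).

|D(w)|=51, |Ess(w)|=9:

[(1, 10, 0), (3, 8, 0), (3, 10, 1), (5, 6, 0), (5, 8, 1), (7, 6, 1), (8, 4, 1), (9, 1, 0), (11, 4, 3)]


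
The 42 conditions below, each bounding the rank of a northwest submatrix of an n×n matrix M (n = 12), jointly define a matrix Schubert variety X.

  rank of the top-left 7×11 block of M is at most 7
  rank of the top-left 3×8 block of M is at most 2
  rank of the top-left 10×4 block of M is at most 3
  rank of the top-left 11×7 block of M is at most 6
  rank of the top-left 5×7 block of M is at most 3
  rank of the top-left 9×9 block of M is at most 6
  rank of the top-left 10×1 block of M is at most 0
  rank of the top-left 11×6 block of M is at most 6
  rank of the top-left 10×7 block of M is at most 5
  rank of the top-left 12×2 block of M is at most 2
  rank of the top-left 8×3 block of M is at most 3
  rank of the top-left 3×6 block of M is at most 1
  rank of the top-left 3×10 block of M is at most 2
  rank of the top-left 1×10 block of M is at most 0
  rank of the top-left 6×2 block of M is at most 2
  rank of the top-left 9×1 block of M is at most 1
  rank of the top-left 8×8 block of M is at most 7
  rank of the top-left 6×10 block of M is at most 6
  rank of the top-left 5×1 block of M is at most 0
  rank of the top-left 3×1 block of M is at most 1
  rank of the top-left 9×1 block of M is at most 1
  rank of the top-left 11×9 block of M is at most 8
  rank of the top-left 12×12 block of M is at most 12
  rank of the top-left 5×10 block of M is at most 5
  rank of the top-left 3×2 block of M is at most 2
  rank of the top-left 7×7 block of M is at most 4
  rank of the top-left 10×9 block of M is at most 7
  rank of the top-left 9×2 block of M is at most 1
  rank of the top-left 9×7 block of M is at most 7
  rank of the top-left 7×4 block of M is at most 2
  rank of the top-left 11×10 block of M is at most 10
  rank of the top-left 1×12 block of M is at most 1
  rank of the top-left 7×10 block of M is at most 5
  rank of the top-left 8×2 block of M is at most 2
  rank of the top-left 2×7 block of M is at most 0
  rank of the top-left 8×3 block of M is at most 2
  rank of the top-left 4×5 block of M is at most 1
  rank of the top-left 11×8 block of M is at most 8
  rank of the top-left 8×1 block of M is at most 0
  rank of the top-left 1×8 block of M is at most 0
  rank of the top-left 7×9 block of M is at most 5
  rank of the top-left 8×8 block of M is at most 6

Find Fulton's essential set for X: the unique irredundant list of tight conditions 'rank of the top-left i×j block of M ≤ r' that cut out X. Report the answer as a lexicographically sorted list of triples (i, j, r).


Computing R[i][j] = min implied NW-rank bound (n=12, 42 conditions):

  R[1]: 0, 0, 0, 0, 0, 0, 0, 0, 0, 0, 1, 1
  R[2]: 0, 0, 0, 0, 0, 0, 0, 1, 1, 1, 2, 2
  R[3]: 0, 1, 1, 1, 1, 1, 1, 2, 2, 2, 3, 3
  R[4]: 0, 1, 1, 1, 1, 2, 2, 3, 3, 3, 4, 4
  R[5]: 0, 1, 2, 2, 2, 3, 3, 4, 4, 4, 5, 5
  R[6]: 0, 1, 2, 2, 3, 4, 4, 5, 5, 5, 6, 6
  R[7]: 0, 1, 2, 2, 3, 4, 4, 5, 5, 5, 6, 7
  R[8]: 0, 1, 2, 3, 4, 5, 5, 6, 6, 6, 7, 8
  R[9]: 0, 1, 2, 3, 4, 5, 5, 6, 6, 7, 8, 9
  R[10]: 0, 1, 2, 3, 4, 5, 5, 6, 7, 8, 9, 10
  R[11]: 1, 2, 3, 4, 5, 6, 6, 7, 8, 9, 10, 11
  R[12]: 1, 2, 3, 4, 5, 6, 7, 8, 9, 10, 11, 12

so w = (11, 8, 2, 6, 3, 5, 12, 4, 10, 9, 1, 7).

Rothe diagram D(w) (36 cells), 9 SE-corners (essential conditions):

[(1, 10, 0), (2, 7, 0), (4, 5, 1), (7, 4, 2), (7, 7, 4), (7, 10, 5), (9, 9, 6), (10, 1, 0), (10, 7, 5)]


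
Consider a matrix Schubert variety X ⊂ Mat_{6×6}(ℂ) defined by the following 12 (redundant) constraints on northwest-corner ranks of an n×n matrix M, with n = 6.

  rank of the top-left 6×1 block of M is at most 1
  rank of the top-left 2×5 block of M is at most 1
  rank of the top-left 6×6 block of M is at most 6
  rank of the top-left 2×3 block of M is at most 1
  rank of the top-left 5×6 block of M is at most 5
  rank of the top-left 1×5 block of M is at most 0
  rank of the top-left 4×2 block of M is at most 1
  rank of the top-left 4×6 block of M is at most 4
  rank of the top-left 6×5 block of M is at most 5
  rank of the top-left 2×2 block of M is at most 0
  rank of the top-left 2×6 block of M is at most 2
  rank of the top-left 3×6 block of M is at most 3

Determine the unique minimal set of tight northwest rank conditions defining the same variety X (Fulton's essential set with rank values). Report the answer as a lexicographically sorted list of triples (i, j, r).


Propagating the 12 rank bounds to every northwest block:

  row 1: 0 0 0 0 0 1
  row 2: 0 0 1 1 1 2
  row 3: 1 1 2 2 2 3
  row 4: 1 1 2 3 3 4
  row 5: 1 2 3 4 4 5
  row 6: 1 2 3 4 5 6

giving w = (6, 3, 1, 4, 2, 5) via Δ²R.

Rothe diagram D(w) (8 cells), 3 SE-corners (essential conditions):

[(1, 5, 0), (2, 2, 0), (4, 2, 1)]


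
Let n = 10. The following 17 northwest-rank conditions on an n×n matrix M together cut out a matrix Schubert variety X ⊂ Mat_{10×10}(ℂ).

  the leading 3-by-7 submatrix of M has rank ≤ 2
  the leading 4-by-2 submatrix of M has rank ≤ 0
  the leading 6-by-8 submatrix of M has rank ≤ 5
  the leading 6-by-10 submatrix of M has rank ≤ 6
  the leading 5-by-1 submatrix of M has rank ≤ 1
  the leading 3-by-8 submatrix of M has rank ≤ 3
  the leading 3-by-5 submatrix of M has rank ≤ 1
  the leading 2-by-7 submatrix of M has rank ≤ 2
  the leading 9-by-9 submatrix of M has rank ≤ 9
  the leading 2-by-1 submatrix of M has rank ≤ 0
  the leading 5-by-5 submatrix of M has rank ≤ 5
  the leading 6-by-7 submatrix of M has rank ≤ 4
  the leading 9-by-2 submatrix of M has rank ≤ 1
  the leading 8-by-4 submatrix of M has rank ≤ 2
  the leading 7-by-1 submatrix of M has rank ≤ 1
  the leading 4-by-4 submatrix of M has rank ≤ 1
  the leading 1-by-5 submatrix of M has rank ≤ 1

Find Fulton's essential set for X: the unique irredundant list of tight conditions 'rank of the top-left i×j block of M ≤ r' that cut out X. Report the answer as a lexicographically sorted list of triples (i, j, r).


Reconstructing r_w from the 17 given conditions:

  i=1: 0 | 0 | 1 | 1 | 1 | 1 | 1 | 1 | 1 | 1
  i=2: 0 | 0 | 1 | 1 | 1 | 2 | 2 | 2 | 2 | 2
  i=3: 0 | 0 | 1 | 1 | 1 | 2 | 2 | 3 | 3 | 3
  i=4: 0 | 0 | 1 | 1 | 2 | 3 | 3 | 4 | 4 | 4
  i=5: 1 | 1 | 2 | 2 | 3 | 4 | 4 | 5 | 5 | 5
  i=6: 1 | 1 | 2 | 2 | 3 | 4 | 4 | 5 | 6 | 6
  i=7: 1 | 1 | 2 | 2 | 3 | 4 | 5 | 6 | 7 | 7
  i=8: 1 | 1 | 2 | 2 | 3 | 4 | 5 | 6 | 7 | 8
  i=9: 1 | 1 | 2 | 3 | 4 | 5 | 6 | 7 | 8 | 9
  i=10: 1 | 2 | 3 | 4 | 5 | 6 | 7 | 8 | 9 | 10

reading off 1-entries of Δ²R: w = (3, 6, 8, 5, 1, 9, 7, 10, 4, 2).

Fulton essential set (7 of the 22 Rothe cells):

[(3, 5, 1), (3, 7, 2), (4, 2, 0), (4, 4, 1), (6, 7, 4), (8, 4, 2), (9, 2, 1)]


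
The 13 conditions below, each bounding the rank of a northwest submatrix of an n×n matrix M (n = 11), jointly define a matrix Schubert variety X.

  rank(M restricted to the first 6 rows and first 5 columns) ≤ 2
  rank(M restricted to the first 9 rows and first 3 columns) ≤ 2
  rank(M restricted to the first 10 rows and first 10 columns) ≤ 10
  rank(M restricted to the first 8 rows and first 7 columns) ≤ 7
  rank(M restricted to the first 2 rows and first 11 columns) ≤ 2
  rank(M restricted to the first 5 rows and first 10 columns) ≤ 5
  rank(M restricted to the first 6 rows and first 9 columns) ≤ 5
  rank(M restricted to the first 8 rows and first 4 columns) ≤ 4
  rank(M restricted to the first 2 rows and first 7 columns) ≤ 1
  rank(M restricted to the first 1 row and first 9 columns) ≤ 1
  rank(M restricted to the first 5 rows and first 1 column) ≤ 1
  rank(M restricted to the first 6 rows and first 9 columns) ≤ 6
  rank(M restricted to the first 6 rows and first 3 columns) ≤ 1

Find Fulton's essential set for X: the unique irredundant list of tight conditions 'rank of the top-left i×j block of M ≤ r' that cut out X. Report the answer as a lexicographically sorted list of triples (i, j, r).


Recovering R(i,j) via the rank-extension bound from the 13 conditions:

  R[1]: 1, 1, 1, 1, 1, 1, 1, 1, 1, 1, 1
  R[2]: 1, 1, 1, 1, 1, 1, 1, 2, 2, 2, 2
  R[3]: 1, 1, 1, 2, 2, 2, 2, 3, 3, 3, 3
  R[4]: 1, 1, 1, 2, 2, 3, 3, 4, 4, 4, 4
  R[5]: 1, 1, 1, 2, 2, 3, 4, 5, 5, 5, 5
  R[6]: 1, 1, 1, 2, 2, 3, 4, 5, 5, 6, 6
  R[7]: 1, 2, 2, 3, 3, 4, 5, 6, 6, 7, 7
  R[8]: 1, 2, 2, 3, 4, 5, 6, 7, 7, 8, 8
  R[9]: 1, 2, 2, 3, 4, 5, 6, 7, 8, 9, 9
  R[10]: 1, 2, 3, 4, 5, 6, 7, 8, 9, 10, 10
  R[11]: 1, 2, 3, 4, 5, 6, 7, 8, 9, 10, 11

the unique w with this rank table is (1, 8, 4, 6, 7, 10, 2, 5, 9, 3, 11).

Rothe diagram D(w) (20 cells), 5 SE-corners (essential conditions):

[(2, 7, 1), (6, 3, 1), (6, 5, 2), (6, 9, 5), (9, 3, 2)]


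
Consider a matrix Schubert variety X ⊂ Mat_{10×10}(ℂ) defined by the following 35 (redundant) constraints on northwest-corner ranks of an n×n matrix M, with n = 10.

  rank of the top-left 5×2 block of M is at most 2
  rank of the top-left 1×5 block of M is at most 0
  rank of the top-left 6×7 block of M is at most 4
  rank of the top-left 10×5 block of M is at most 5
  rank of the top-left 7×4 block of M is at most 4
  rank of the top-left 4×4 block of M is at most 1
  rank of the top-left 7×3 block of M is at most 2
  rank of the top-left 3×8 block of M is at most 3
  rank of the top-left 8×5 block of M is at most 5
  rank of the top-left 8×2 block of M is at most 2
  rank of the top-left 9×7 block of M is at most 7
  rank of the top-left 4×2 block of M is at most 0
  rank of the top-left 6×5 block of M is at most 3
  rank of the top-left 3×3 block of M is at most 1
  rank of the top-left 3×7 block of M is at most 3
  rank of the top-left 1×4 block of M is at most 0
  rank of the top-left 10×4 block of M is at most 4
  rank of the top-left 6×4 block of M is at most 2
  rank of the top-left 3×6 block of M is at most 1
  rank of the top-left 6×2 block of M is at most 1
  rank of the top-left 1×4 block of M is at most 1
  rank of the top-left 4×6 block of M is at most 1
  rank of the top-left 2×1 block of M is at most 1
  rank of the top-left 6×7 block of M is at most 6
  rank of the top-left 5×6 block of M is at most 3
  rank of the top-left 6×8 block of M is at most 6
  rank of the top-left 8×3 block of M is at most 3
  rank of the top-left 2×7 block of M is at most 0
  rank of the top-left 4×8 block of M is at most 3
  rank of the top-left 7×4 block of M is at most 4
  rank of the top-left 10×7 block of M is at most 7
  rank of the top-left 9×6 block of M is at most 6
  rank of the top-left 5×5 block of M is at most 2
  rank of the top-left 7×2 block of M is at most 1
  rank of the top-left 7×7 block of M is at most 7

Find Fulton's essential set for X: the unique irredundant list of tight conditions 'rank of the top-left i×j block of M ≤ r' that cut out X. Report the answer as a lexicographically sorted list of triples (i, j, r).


Rank table r_w(10×10) implied by the 35 constraints:

  row 1: 0 0 0 0 0 0 0 1 1 1
  row 2: 0 0 0 0 0 0 0 1 2 2
  row 3: 0 0 1 1 1 1 1 2 3 3
  row 4: 0 0 1 1 1 1 2 3 4 4
  row 5: 1 1 2 2 2 2 3 4 5 5
  row 6: 1 1 2 2 3 3 4 5 6 6
  row 7: 1 1 2 3 4 4 5 6 7 7
  row 8: 1 2 3 4 5 5 6 7 8 8
  row 9: 1 2 3 4 5 6 7 8 9 9
  row 10: 1 2 3 4 5 6 7 8 9 10

so w = (8, 9, 3, 7, 1, 5, 4, 2, 6, 10).

ℓ(w)=24; the 5 essential cells (i,j,r):

[(2, 7, 0), (4, 2, 0), (4, 6, 1), (6, 4, 2), (7, 2, 1)]


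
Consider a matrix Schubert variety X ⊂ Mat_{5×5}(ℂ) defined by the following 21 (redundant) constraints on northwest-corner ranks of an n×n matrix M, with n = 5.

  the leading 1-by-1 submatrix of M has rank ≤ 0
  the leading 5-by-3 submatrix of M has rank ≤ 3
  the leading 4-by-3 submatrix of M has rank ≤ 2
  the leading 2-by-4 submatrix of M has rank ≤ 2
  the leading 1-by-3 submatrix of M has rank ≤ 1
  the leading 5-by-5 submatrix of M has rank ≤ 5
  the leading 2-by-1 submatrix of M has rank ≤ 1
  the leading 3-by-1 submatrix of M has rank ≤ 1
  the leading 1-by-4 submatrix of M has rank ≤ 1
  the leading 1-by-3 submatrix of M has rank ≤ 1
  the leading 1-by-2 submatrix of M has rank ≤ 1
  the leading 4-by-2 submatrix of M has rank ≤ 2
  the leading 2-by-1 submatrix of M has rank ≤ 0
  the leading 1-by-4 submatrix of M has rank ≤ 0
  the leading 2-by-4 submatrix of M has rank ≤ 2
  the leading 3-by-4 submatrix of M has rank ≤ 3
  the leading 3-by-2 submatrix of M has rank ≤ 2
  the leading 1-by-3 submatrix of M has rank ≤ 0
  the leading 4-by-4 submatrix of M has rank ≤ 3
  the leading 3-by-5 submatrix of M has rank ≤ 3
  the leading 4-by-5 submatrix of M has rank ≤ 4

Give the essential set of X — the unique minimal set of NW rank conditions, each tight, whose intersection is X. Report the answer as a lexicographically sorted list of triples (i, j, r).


Computing R[i][j] = min implied NW-rank bound (n=5, 21 conditions):

  row 1: 0 0 0 0 1
  row 2: 0 1 1 1 2
  row 3: 1 2 2 2 3
  row 4: 1 2 2 3 4
  row 5: 1 2 3 4 5

giving w = (5, 2, 1, 4, 3) via Δ²R.

ℓ(w)=6; the 3 essential cells (i,j,r):

[(1, 4, 0), (2, 1, 0), (4, 3, 2)]


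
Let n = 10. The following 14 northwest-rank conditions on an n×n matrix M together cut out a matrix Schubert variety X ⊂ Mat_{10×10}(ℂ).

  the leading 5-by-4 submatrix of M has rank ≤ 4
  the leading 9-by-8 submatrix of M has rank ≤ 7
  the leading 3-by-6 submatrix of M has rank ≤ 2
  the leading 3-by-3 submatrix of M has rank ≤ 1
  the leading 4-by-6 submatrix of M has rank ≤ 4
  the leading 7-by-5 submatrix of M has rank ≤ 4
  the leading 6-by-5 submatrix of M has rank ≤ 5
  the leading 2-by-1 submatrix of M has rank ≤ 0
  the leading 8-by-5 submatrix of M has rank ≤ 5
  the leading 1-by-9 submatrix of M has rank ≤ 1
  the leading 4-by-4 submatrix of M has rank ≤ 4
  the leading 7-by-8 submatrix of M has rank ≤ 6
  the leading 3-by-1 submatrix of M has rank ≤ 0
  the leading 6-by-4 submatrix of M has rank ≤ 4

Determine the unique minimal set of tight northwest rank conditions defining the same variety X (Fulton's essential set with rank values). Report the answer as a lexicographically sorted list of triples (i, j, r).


Propagating the 14 rank bounds to every northwest block:

  R[1]: 0  1  1  1  1  1  1  1  1  1
  R[2]: 0  1  1  2  2  2  2  2  2  2
  R[3]: 0  1  1  2  2  2  3  3  3  3
  R[4]: 1  2  2  3  3  3  4  4  4  4
  R[5]: 1  2  3  4  4  4  5  5  5  5
  R[6]: 1  2  3  4  4  5  6  6  6  6
  R[7]: 1  2  3  4  4  5  6  6  7  7
  R[8]: 1  2  3  4  5  6  7  7  8  8
  R[9]: 1  2  3  4  5  6  7  7  8  9
  R[10]: 1  2  3  4  5  6  7  8  9  10

reading off 1-entries of Δ²R: w = (2, 4, 7, 1, 3, 6, 9, 5, 10, 8).

6 SE-corners of the 11-cell Rothe diagram give Ess(w):

[(3, 1, 0), (3, 3, 1), (3, 6, 2), (7, 5, 4), (7, 8, 6), (9, 8, 7)]


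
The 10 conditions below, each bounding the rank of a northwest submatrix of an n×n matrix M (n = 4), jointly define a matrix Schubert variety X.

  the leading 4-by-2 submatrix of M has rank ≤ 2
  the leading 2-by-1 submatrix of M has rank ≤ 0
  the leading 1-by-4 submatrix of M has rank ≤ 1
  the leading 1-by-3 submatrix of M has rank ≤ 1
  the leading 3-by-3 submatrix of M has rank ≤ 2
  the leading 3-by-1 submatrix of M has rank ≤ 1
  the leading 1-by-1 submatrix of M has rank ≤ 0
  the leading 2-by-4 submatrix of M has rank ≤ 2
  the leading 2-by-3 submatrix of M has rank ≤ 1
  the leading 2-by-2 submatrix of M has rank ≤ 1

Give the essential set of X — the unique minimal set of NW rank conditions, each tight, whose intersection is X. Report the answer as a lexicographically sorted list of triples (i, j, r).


The tightest implied rank at each (i,j), from the 10 conditions:

  0 1 1 1
  0 1 1 2
  1 2 2 3
  1 2 3 4

hence w(1..4) = (2, 4, 1, 3).

Rothe diagram D(w) (3 cells), 2 SE-corners (essential conditions):

[(2, 1, 0), (2, 3, 1)]


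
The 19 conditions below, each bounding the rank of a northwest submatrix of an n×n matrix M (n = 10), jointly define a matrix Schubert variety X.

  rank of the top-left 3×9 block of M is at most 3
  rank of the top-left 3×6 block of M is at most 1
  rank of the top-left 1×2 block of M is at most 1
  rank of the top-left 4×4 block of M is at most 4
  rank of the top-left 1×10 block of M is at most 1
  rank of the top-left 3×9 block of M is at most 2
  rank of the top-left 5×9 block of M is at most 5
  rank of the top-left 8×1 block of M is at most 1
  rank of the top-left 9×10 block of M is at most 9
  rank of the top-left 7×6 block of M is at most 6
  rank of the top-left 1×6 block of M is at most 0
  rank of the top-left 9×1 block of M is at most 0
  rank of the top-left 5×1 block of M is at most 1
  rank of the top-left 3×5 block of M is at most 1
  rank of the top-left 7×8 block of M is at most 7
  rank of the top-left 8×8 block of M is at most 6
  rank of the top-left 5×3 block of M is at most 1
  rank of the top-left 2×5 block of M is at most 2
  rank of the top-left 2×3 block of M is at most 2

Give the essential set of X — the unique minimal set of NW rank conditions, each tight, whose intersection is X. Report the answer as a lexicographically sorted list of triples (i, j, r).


Rank table r_w(10×10) implied by the 19 constraints:

  0 | 0 | 0 | 0 | 0 | 0 | 1 | 1 | 1 | 1
  0 | 1 | 1 | 1 | 1 | 1 | 2 | 2 | 2 | 2
  0 | 1 | 1 | 1 | 1 | 1 | 2 | 2 | 2 | 3
  0 | 1 | 1 | 2 | 2 | 2 | 3 | 3 | 3 | 4
  0 | 1 | 1 | 2 | 3 | 3 | 4 | 4 | 4 | 5
  0 | 1 | 2 | 3 | 4 | 4 | 5 | 5 | 5 | 6
  0 | 1 | 2 | 3 | 4 | 5 | 6 | 6 | 6 | 7
  0 | 1 | 2 | 3 | 4 | 5 | 6 | 6 | 7 | 8
  0 | 1 | 2 | 3 | 4 | 5 | 6 | 7 | 8 | 9
  1 | 2 | 3 | 4 | 5 | 6 | 7 | 8 | 9 | 10

reading off 1-entries of Δ²R: w = (7, 2, 10, 4, 5, 3, 6, 9, 8, 1).

|D(w)|=23, |Ess(w)|=6:

[(1, 6, 0), (3, 6, 1), (3, 9, 2), (5, 3, 1), (8, 8, 6), (9, 1, 0)]


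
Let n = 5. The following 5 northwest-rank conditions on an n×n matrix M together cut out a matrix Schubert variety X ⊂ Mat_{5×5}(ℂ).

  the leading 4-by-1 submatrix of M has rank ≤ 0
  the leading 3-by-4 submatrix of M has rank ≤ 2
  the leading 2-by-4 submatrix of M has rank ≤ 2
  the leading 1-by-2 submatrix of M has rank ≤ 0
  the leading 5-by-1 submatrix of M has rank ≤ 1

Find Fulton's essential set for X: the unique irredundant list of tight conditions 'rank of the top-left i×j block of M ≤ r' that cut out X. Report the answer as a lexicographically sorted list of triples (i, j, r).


Recovering R(i,j) via the rank-extension bound from the 5 conditions:

  R[1]: 0 | 0 | 1 | 1 | 1
  R[2]: 0 | 1 | 2 | 2 | 2
  R[3]: 0 | 1 | 2 | 2 | 3
  R[4]: 0 | 1 | 2 | 3 | 4
  R[5]: 1 | 2 | 3 | 4 | 5

so w = (3, 2, 5, 4, 1).

|D(w)|=6, |Ess(w)|=3:

[(1, 2, 0), (3, 4, 2), (4, 1, 0)]


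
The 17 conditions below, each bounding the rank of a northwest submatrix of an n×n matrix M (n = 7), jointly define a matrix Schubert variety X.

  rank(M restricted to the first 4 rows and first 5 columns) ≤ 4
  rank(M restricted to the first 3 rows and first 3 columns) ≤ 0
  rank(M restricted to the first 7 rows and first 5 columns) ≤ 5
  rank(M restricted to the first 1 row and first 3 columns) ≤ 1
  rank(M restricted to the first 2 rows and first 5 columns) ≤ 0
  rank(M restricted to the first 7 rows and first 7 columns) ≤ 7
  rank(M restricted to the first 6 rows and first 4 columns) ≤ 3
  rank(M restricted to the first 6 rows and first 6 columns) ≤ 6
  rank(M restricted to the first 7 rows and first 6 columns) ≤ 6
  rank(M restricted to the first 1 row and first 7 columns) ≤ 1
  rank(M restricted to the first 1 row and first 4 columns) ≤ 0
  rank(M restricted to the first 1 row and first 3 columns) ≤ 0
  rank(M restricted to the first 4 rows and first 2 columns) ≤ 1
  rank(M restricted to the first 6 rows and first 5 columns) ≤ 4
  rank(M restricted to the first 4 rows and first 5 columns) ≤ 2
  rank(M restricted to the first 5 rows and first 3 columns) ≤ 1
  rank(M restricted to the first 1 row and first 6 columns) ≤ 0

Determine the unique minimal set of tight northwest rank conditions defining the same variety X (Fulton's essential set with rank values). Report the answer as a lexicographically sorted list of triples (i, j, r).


Computing R[i][j] = min implied NW-rank bound (n=7, 17 conditions):

  row 1: 0 | 0 | 0 | 0 | 0 | 0 | 1
  row 2: 0 | 0 | 0 | 0 | 0 | 1 | 2
  row 3: 0 | 0 | 0 | 1 | 1 | 2 | 3
  row 4: 1 | 1 | 1 | 2 | 2 | 3 | 4
  row 5: 1 | 1 | 1 | 2 | 3 | 4 | 5
  row 6: 1 | 2 | 2 | 3 | 4 | 5 | 6
  row 7: 1 | 2 | 3 | 4 | 5 | 6 | 7

reading off 1-entries of Δ²R: w = (7, 6, 4, 1, 5, 2, 3).

|D(w)|=16, |Ess(w)|=4:

[(1, 6, 0), (2, 5, 0), (3, 3, 0), (5, 3, 1)]


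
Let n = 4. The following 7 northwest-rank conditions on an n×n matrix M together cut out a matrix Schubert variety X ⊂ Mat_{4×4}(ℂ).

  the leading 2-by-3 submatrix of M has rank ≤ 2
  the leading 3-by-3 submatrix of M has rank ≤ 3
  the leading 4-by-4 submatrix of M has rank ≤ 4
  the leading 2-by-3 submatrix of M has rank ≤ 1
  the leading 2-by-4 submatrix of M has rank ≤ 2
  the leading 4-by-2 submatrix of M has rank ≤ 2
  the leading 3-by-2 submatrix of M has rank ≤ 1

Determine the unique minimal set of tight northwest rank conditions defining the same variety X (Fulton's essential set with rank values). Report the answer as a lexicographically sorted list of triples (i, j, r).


Propagating the 7 rank bounds to every northwest block:

  1 | 1 | 1 | 1
  1 | 1 | 1 | 2
  1 | 1 | 2 | 3
  1 | 2 | 3 | 4

hence w(1..4) = (1, 4, 3, 2).

Rothe diagram D(w) (3 cells), 2 SE-corners (essential conditions):

[(2, 3, 1), (3, 2, 1)]


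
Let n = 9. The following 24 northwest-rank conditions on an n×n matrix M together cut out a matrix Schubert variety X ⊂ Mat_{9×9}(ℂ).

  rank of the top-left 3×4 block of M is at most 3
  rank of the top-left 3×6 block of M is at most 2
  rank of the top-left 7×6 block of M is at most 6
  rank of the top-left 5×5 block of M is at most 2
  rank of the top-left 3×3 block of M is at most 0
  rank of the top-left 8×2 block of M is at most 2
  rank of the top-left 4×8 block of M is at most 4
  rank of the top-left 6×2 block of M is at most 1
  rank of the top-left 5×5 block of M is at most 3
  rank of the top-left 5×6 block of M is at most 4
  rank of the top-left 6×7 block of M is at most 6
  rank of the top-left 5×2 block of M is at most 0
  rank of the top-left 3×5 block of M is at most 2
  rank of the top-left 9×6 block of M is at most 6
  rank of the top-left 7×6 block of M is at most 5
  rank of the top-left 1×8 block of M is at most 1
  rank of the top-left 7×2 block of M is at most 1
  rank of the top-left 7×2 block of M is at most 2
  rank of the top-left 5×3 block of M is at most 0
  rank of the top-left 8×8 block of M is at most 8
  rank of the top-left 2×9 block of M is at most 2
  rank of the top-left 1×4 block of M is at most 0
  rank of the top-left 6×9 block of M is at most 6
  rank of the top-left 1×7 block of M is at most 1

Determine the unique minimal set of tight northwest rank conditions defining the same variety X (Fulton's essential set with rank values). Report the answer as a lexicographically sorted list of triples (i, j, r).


The tightest implied rank at each (i,j), from the 24 conditions:

  R[1]: 0, 0, 0, 0, 1, 1, 1, 1, 1
  R[2]: 0, 0, 0, 1, 2, 2, 2, 2, 2
  R[3]: 0, 0, 0, 1, 2, 2, 3, 3, 3
  R[4]: 0, 0, 0, 1, 2, 3, 4, 4, 4
  R[5]: 0, 0, 0, 1, 2, 3, 4, 5, 5
  R[6]: 1, 1, 1, 2, 3, 4, 5, 6, 6
  R[7]: 1, 1, 2, 3, 4, 5, 6, 7, 7
  R[8]: 1, 2, 3, 4, 5, 6, 7, 8, 8
  R[9]: 1, 2, 3, 4, 5, 6, 7, 8, 9

the unique w with this rank table is (5, 4, 7, 6, 8, 1, 3, 2, 9).

D(w) has 18 cells with 4 SE-corners; essential set:

[(1, 4, 0), (3, 6, 2), (5, 3, 0), (7, 2, 1)]


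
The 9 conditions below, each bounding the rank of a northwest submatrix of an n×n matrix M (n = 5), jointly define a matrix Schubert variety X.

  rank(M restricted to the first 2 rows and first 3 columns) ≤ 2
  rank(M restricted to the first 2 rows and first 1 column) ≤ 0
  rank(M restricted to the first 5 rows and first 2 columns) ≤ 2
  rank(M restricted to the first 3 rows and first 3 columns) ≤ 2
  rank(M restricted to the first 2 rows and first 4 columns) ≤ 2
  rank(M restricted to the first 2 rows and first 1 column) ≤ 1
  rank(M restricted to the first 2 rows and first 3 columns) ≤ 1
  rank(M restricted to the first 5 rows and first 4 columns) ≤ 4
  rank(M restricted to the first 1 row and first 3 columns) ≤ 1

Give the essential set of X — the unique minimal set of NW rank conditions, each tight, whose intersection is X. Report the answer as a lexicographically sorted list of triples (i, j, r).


The tightest implied rank at each (i,j), from the 9 conditions:

  R[1]: 0 | 1 | 1 | 1 | 1
  R[2]: 0 | 1 | 1 | 2 | 2
  R[3]: 1 | 2 | 2 | 3 | 3
  R[4]: 1 | 2 | 3 | 4 | 4
  R[5]: 1 | 2 | 3 | 4 | 5

the unique w with this rank table is (2, 4, 1, 3, 5).

ℓ(w)=3; the 2 essential cells (i,j,r):

[(2, 1, 0), (2, 3, 1)]


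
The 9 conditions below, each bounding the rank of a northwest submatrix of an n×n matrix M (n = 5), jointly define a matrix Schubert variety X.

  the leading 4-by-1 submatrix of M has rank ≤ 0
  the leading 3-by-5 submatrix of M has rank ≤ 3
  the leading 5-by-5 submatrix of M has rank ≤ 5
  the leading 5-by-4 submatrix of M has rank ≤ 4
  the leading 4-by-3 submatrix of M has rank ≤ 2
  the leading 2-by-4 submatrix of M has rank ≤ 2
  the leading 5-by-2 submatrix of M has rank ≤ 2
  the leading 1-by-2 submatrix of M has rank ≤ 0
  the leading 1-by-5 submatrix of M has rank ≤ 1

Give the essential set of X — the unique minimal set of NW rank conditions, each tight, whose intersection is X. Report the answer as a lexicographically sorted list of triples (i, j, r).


Recovering R(i,j) via the rank-extension bound from the 9 conditions:

  i=1: 0, 0, 1, 1, 1
  i=2: 0, 1, 2, 2, 2
  i=3: 0, 1, 2, 3, 3
  i=4: 0, 1, 2, 3, 4
  i=5: 1, 2, 3, 4, 5

giving w = (3, 2, 4, 5, 1) via Δ²R.

|D(w)|=5, |Ess(w)|=2:

[(1, 2, 0), (4, 1, 0)]


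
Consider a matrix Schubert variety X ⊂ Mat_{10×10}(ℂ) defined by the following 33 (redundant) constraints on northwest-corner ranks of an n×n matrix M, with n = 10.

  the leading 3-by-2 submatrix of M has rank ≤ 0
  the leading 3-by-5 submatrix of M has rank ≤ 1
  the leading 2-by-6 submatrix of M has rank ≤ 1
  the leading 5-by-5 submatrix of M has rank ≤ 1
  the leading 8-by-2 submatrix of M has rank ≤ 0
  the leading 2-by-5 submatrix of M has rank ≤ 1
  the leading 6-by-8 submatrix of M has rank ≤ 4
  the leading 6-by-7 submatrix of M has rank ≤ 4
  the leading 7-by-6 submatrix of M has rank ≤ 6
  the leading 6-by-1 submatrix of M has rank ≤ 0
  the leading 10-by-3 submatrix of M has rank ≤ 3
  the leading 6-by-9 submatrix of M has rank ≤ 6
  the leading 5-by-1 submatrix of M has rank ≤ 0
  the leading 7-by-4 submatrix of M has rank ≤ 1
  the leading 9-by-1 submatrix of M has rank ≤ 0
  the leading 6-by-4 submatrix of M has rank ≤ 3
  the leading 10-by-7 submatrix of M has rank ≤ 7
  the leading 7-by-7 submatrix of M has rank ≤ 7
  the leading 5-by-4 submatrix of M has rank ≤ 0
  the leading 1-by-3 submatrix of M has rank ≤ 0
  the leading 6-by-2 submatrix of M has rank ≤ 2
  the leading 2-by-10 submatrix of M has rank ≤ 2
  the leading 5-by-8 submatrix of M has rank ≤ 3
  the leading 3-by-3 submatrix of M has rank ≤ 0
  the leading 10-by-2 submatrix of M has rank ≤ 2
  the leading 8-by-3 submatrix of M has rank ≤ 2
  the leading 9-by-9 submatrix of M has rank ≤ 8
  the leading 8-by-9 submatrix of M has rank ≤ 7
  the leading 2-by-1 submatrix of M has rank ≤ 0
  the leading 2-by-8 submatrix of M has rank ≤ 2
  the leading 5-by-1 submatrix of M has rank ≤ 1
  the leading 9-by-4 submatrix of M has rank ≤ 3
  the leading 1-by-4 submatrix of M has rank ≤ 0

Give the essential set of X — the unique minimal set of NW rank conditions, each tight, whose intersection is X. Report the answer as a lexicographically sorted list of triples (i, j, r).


Recovering R(i,j) via the rank-extension bound from the 33 conditions:

  row 1: 0, 0, 0, 0, 1, 1, 1, 1, 1, 1
  row 2: 0, 0, 0, 0, 1, 1, 2, 2, 2, 2
  row 3: 0, 0, 0, 0, 1, 2, 3, 3, 3, 3
  row 4: 0, 0, 0, 0, 1, 2, 3, 3, 4, 4
  row 5: 0, 0, 0, 0, 1, 2, 3, 3, 4, 5
  row 6: 0, 0, 1, 1, 2, 3, 4, 4, 5, 6
  row 7: 0, 0, 1, 1, 2, 3, 4, 5, 6, 7
  row 8: 0, 0, 1, 2, 3, 4, 5, 6, 7, 8
  row 9: 0, 1, 2, 3, 4, 5, 6, 7, 8, 9
  row 10: 1, 2, 3, 4, 5, 6, 7, 8, 9, 10

so w = (5, 7, 6, 9, 10, 3, 8, 4, 2, 1).

|D(w)|=31, |Ess(w)|=6:

[(2, 6, 1), (5, 4, 0), (5, 8, 3), (7, 4, 1), (8, 2, 0), (9, 1, 0)]
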